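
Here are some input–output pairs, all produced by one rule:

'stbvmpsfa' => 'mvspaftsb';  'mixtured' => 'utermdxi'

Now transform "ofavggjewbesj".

gvjgweebjsfoa

Each output is the input with this applied: move the first 3 characters to the end (rotate left by 3), then swap each adjacent pair of characters (1↔2, 3↔4, ...).
On "ofavggjewbesj": the first step gives "vggjewbesjofa", and the second then gives "gvjgweebjsfoa".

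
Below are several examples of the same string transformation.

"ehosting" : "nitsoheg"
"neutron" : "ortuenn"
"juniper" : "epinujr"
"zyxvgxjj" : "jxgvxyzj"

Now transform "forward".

The rule is to move the last character to the front, then reverse the string.
On "forward": the first step gives "dforwar", and the second then gives "rawrofd".

rawrofd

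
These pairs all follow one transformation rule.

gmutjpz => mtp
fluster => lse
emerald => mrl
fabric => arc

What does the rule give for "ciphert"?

Looking at the pairs, the operation is to keep every other character starting from the second (positions 2nd, 4th, 6th, ...).
Applying that to "ciphert" gives "ihr".

ihr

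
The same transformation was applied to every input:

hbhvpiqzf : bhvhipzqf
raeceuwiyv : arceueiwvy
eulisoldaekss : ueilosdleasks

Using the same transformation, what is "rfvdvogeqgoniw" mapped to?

frdvoveggqnowi

Looking at the pairs, the operation is to swap each adjacent pair of characters (1↔2, 3↔4, ...).
For "rfvdvogeqgoniw" the result is "frdvoveggqnowi".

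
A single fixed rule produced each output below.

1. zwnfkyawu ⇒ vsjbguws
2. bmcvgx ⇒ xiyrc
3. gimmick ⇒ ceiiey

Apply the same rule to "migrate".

The rule is to shift every letter 4 places backward in the alphabet (wrapping around), then delete the last character.
"migrate" → "iecnwpa" → "iecnwp".

iecnwp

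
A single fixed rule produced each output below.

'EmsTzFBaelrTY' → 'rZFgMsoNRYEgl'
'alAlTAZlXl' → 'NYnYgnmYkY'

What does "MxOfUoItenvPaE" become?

What's happening: shift every letter 13 places forward in the alphabet (wrapping around) — i.e. ROT13, then flip the case of every letter.
Starting from "MxOfUoItenvPaE": after the first operation, "ZkBsHbVgraiCnR"; after the second, "zKbShBvGRAIcNr".

zKbShBvGRAIcNr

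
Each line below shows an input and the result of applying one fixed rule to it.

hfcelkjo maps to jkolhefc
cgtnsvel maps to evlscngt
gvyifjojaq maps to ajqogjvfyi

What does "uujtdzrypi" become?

pyiruzudjt

The rule is to move the last 2 characters to the front (rotate right by 2), then take characters alternately from the front and the back (1st, last, 2nd, 2nd-last, ...).
Applying both steps to "uujtdzrypi": "piuujtdzry", then "pyiruzudjt".
(Check on "hfcelkjo": → "johfcelk" → "jkolhefc" ✓)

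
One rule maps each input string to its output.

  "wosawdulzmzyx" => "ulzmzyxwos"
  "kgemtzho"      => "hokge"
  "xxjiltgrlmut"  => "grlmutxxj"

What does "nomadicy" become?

cynom

Looking at the pairs, the operation is to move the first 3 characters to the end (rotate left by 3), then delete the first 3 characters.
For "nomadicy", step one produces "adicynom"; step two turns that into "cynom".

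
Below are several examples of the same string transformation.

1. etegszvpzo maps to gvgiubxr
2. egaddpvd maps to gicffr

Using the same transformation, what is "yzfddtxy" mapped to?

The transformation: delete the last 2 characters, then shift every letter 2 places forward in the alphabet (wrapping around).
"yzfddtxy" → "yzfddt" → "abhffv".

abhffv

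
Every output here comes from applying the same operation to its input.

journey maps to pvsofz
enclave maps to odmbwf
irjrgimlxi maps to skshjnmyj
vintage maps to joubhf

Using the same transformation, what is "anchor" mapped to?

The transformation: delete the first character, then shift every letter 1 place forward in the alphabet (wrapping around).
Working it through for "anchor": intermediate "nchor", final "odips".

odips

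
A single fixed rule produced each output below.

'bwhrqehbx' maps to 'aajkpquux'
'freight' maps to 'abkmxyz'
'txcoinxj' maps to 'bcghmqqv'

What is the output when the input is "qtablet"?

Rule — shift every letter 7 places backward in the alphabet (wrapping around), then sort the characters into alphabetical order.
For "qtablet", step one produces "jmtuexm"; step two turns that into "ejmmtux".

ejmmtux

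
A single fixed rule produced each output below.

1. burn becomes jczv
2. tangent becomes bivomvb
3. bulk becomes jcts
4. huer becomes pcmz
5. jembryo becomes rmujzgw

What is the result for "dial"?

Rule — shift every letter 8 places forward in the alphabet (wrapping around).
So "dial" becomes "lqit".

lqit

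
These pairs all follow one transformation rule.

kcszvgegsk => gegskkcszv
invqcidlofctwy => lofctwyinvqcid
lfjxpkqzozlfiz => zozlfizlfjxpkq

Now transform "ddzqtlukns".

luknsddzqt

The pattern: swap the front and back halves of the string.
"ddzqtlukns" → "luknsddzqt".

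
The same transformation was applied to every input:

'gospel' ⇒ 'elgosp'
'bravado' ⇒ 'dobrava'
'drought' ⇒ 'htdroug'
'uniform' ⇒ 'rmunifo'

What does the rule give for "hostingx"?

gxhostin

The transformation: move the last 2 characters to the front (rotate right by 2).
Applying that to "hostingx" gives "gxhostin".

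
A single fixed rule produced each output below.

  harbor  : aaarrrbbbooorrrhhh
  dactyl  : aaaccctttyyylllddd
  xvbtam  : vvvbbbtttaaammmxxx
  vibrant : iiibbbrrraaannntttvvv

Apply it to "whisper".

The rule is to move the first character to the end, then repeat every character 3 times.
Starting from "whisper": after the first operation, "hisperw"; after the second, "hhhiiissspppeeerrrwww".

hhhiiissspppeeerrrwww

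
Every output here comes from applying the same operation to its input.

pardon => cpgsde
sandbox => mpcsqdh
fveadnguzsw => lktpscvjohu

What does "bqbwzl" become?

afqloq

Looking at the pairs, the operation is to shift every letter 11 places backward in the alphabet (wrapping around), then swap the first and last characters.
For "bqbwzl", step one produces "qfqloa"; step two turns that into "afqloq".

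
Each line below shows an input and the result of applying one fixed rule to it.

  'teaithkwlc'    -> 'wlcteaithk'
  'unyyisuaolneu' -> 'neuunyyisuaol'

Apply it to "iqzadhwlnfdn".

In each case the input is transformed by: move the last 3 characters to the front (rotate right by 3).
"iqzadhwlnfdn" → "fdniqzadhwln".

fdniqzadhwln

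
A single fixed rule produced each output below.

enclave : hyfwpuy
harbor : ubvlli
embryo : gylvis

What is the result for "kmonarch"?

The pattern: swap each adjacent pair of characters (1↔2, 3↔4, ...), then shift every letter 6 places backward in the alphabet (wrapping around).
Working it through for "kmonarch": intermediate "mknorahc", final "gehilubw".

gehilubw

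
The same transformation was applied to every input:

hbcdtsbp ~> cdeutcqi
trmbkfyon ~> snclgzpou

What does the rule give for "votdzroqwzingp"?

The transformation: shift every letter 1 place forward in the alphabet (wrapping around), then move the first character to the end.
For "votdzroqwzingp" the result is "pueasprxajohqw".
(Check on "trmbkfyon": → "usnclgzpo" → "snclgzpou" ✓)

pueasprxajohqw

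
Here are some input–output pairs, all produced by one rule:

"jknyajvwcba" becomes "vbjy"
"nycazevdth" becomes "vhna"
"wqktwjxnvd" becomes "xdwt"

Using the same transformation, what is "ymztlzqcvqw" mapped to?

The transformation: keep one character in every 3, starting at position 1 (positions 1st, 4th, 7th, ...), then swap the front and back halves of the string.
Applying that to "ymztlzqcvqw" gives "qqyt".
(Check on "nycazevdth": → "navh" → "vhna" ✓)

qqyt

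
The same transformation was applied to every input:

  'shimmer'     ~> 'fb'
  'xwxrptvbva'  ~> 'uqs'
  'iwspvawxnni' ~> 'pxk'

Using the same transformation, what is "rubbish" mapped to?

The pattern: shift every letter 3 places backward in the alphabet (wrapping around), then keep one character in every 3, starting at position 3 (positions 3rd, 6th, 9th, ...).
Doing the same to "rubbish": "yp".

yp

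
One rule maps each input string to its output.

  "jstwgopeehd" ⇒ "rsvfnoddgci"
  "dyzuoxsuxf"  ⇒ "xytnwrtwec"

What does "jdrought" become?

What's happening: move the first character to the end, then shift every letter 1 place backward in the alphabet (wrapping around).
So "jdrought" becomes "cqntfgsi".
(Check on "jstwgopeehd": → "stwgopeehdj" → "rsvfnoddgci" ✓)

cqntfgsi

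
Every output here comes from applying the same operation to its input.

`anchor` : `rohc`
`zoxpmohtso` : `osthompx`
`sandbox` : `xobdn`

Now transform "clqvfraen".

nearfvq

The pattern: reverse the string, then delete the last 2 characters.
On "clqvfraen": the first step gives "nearfvqlc", and the second then gives "nearfvq".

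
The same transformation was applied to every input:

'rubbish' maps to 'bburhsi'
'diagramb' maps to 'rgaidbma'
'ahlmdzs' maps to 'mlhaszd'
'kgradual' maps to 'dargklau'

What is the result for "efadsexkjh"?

The rule is to move the last 3 characters to the front (rotate right by 3), then reverse the string.
"efadsexkjh" → "kjhefadsex" → "xesdafehjk".

xesdafehjk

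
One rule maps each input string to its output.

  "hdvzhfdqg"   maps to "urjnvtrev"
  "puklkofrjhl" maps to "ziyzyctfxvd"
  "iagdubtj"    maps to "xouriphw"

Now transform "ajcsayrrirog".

uxqgomffwfco

The pattern: shift every letter 12 places backward in the alphabet (wrapping around), then swap the first and last characters.
Working it through for "ajcsayrrirog": intermediate "oxqgomffwfcu", final "uxqgomffwfco".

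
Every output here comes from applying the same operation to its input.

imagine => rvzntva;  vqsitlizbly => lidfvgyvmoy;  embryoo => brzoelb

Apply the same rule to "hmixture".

The pattern: shift every letter 13 places forward in the alphabet (wrapping around) — i.e. ROT13, then move the last character to the front.
Applying both steps to "hmixture": "uzvkgher", then "ruzvkghe".

ruzvkghe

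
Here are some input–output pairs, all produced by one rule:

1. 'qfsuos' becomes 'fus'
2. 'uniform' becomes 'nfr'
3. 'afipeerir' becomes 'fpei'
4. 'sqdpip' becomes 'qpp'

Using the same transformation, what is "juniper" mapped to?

uie

Each output is the input with this applied: keep every other character starting from the second (positions 2nd, 4th, 6th, ...).
For "juniper" the result is "uie".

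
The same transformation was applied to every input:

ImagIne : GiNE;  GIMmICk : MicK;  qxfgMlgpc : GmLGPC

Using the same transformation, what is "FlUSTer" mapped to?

The rule is to flip the case of every letter, then delete the first 3 characters.
Working it through for "FlUSTer": intermediate "fLustER", final "stER".
(Check on "qxfgMlgpc": → "QXFGmLGPC" → "GmLGPC" ✓)

stER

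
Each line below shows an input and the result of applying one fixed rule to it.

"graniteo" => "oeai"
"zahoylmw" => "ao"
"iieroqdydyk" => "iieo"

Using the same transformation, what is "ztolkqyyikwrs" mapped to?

oi

What's happening: take characters alternately from the front and the back (1st, last, 2nd, 2nd-last, ...), then keep only the vowels.
Starting from "ztolkqyyikwrs": after the first operation, "zstrowlkkiqyy"; after the second, "oi".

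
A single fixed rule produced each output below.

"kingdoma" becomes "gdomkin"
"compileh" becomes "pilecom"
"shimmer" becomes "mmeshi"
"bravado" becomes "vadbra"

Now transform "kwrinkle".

Rule — delete the last character, then move the first 3 characters to the end (rotate left by 3).
Applying both steps to "kwrinkle": "kwrinkl", then "inklkwr".

inklkwr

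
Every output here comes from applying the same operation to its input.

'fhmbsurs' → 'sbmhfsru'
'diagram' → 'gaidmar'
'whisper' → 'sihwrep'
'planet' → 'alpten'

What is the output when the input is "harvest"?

Rule — reverse the string, then move the first 3 characters to the end (rotate left by 3).
"harvest" → "tsevrah" → "vrahtse".

vrahtse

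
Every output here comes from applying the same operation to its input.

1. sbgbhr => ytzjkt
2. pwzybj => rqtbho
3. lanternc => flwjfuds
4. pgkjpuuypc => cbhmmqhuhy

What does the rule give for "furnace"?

jfsuwxm

Looking at the pairs, the operation is to shift every letter 8 places backward in the alphabet (wrapping around), then move the first 2 characters to the end (rotate left by 2).
On "furnace": the first step gives "xmjfsuw", and the second then gives "jfsuwxm".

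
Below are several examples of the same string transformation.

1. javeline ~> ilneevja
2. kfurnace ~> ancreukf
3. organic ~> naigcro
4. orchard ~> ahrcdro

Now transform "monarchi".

Looking at the pairs, the operation is to move the last 3 characters to the front (rotate right by 3), then take characters alternately from the front and the back (1st, last, 2nd, 2nd-last, ...).
"monarchi" → "crhainmo".
(Check on "organic": → "nicorga" → "naigcro" ✓)

crhainmo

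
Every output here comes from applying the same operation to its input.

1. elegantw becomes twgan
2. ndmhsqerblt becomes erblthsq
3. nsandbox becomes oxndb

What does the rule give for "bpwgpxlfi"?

lfigpx

What's happening: delete the first 3 characters, then move the first 3 characters to the end (rotate left by 3).
On "bpwgpxlfi": the first step gives "gpxlfi", and the second then gives "lfigpx".
(Check on "elegantw": → "gantw" → "twgan" ✓)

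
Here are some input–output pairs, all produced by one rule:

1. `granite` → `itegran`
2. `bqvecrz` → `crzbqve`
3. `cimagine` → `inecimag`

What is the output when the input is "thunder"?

derthun

The transformation: move the last 3 characters to the front (rotate right by 3).
On "thunder" that produces "derthun".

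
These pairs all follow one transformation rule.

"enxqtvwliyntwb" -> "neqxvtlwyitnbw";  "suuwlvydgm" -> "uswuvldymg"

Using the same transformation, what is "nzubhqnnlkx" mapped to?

znbuqhnnklx

Rule — swap each adjacent pair of characters (1↔2, 3↔4, ...).
On "nzubhqnnlkx" that produces "znbuqhnnklx".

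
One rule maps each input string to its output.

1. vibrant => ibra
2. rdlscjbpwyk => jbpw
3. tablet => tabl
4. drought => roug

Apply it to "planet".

Looking at the pairs, the operation is to move the last 2 characters to the front (rotate right by 2), then keep only the last 4 characters.
On "planet" that produces "plan".

plan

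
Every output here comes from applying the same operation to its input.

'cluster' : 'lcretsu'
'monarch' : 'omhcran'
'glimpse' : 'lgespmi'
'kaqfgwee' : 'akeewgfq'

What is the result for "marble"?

amelbr

The transformation: move the first 2 characters to the end (rotate left by 2), then reverse the string.
Applying both steps to "marble": "rblema", then "amelbr".
(Check on "cluster": → "ustercl" → "lcretsu" ✓)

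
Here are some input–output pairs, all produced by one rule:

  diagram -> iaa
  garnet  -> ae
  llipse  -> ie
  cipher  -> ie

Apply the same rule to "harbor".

The rule is to keep only the vowels.
On "harbor" that produces "ao".

ao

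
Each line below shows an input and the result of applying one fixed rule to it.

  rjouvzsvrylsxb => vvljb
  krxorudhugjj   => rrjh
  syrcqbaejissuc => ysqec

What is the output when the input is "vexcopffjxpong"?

What's happening: keep one character in every 3, starting at position 2 (positions 2nd, 5th, 8th, ...), then sort the characters into reverse alphabetical order.
Starting from "vexcopffjxpong": after the first operation, "eofpg"; after the second, "pogfe".
(Check on "krxorudhugjj": → "rrhj" → "rrjh" ✓)

pogfe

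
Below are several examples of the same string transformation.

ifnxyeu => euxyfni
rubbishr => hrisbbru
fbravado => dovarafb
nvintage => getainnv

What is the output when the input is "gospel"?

elspgo

What's happening: reverse the string, then swap each adjacent pair of characters (1↔2, 3↔4, ...).
"gospel" → "lepsog" → "elspgo".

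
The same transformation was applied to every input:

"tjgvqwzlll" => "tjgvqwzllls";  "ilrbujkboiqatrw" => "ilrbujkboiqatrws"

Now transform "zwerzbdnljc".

zwerzbdnljcs

The transformation: append "s".
Doing the same to "zwerzbdnljc": "zwerzbdnljcs".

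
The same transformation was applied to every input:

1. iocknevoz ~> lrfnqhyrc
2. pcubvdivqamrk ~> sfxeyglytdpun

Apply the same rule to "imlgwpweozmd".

The transformation: shift every letter 3 places forward in the alphabet (wrapping around).
For "imlgwpweozmd" the result is "lpojzszhrcpg".

lpojzszhrcpg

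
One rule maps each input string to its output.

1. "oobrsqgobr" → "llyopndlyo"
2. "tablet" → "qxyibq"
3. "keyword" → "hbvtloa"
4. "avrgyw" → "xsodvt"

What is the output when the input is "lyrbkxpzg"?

Rule — shift every letter 3 places backward in the alphabet (wrapping around).
So "lyrbkxpzg" becomes "ivoyhumwd".

ivoyhumwd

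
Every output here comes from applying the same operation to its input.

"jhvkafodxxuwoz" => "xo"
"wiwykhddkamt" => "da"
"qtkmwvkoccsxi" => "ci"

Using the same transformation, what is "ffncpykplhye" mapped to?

In each case the input is transformed by: keep one character in every 3, starting at position 1 (positions 1st, 4th, 7th, ...), then keep only the last 2 characters.
"ffncpykplhye" → "fckh" → "kh".
(Check on "qtkmwvkoccsxi": → "qmkci" → "ci" ✓)

kh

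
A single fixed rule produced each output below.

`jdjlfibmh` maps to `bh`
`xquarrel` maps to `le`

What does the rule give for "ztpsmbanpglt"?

tl

What's happening: swap each adjacent pair of characters (1↔2, 3↔4, ...), then keep only the last 2 characters.
On "ztpsmbanpglt" that produces "tl".
(Check on "xquarrel": → "qxaurrle" → "le" ✓)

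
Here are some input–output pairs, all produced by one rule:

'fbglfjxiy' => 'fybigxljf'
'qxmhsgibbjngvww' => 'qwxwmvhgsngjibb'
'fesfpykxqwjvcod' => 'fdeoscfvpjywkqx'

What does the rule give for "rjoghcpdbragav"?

The transformation: take characters alternately from the front and the back (1st, last, 2nd, 2nd-last, ...).
Applying that to "rjoghcpdbragav" gives "rvjaoggahrcbpd".

rvjaoggahrcbpd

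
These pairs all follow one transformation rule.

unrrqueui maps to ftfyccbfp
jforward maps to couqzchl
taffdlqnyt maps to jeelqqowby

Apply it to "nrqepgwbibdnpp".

aaycbparhmtmoy

In each case the input is transformed by: shift every letter 11 places forward in the alphabet (wrapping around), then move the last 2 characters to the front (rotate right by 2).
Working it through for "nrqepgwbibdnpp": intermediate "ycbparhmtmoyaa", final "aaycbparhmtmoy".
(Check on "taffdlqnyt": → "elqqowbyje" → "jeelqqowby" ✓)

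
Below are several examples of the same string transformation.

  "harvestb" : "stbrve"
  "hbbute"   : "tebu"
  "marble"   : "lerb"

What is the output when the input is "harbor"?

orrb

What's happening: delete the first 2 characters, then swap the front and back halves of the string.
Applying that to "harbor" gives "orrb".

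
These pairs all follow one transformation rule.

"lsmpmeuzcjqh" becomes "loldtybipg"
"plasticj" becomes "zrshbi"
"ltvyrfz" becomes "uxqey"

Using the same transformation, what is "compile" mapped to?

Looking at the pairs, the operation is to delete the first 2 characters, then shift every letter 1 place backward in the alphabet (wrapping around).
Starting from "compile": after the first operation, "mpile"; after the second, "lohkd".
(Check on "ltvyrfz": → "vyrfz" → "uxqey" ✓)

lohkd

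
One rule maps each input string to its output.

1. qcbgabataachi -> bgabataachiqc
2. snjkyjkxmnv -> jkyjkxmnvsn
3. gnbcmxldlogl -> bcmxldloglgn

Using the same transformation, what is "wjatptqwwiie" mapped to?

atptqwwiiewj

The rule is to move the first 2 characters to the end (rotate left by 2).
So "wjatptqwwiie" becomes "atptqwwiiewj".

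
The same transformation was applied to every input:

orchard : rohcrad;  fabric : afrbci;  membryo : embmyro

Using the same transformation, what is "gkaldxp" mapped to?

kglaxdp

The rule is to swap each adjacent pair of characters (1↔2, 3↔4, ...).
Doing the same to "gkaldxp": "kglaxdp".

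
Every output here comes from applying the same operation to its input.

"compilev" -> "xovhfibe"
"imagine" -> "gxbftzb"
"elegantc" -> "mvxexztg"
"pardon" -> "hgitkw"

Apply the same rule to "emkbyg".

The pattern: shift every letter 7 places backward in the alphabet (wrapping around), then move the last 2 characters to the front (rotate right by 2).
On "emkbyg": the first step gives "xfdurz", and the second then gives "rzxfdu".
(Check on "elegantc": → "xexztgmv" → "mvxexztg" ✓)

rzxfdu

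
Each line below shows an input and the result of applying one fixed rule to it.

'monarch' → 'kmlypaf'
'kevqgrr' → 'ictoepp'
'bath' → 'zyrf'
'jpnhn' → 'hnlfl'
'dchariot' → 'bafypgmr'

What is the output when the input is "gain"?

The transformation: shift every letter 2 places backward in the alphabet (wrapping around).
Doing the same to "gain": "eygl".

eygl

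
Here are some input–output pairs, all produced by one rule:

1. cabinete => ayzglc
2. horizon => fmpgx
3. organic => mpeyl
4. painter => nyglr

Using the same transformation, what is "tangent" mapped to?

rylec

Rule — shift every letter 2 places backward in the alphabet (wrapping around), then delete the last 2 characters.
On "tangent": the first step gives "ryleclr", and the second then gives "rylec".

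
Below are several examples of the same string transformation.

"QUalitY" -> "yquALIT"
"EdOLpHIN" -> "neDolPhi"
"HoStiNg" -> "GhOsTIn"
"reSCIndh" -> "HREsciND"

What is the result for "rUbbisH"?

In each case the input is transformed by: move the last character to the front, then flip the case of every letter.
Applying both steps to "rUbbisH": "HrUbbis", then "hRuBBIS".

hRuBBIS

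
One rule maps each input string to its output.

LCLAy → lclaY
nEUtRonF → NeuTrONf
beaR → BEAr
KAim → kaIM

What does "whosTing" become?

WHOStING

Each output is the input with this applied: flip the case of every letter.
Applying that to "whosTing" gives "WHOStING".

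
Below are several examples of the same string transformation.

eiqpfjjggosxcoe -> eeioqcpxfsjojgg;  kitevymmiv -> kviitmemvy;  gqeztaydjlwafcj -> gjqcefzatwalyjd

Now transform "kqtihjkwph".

khqptwikhj

Each output is the input with this applied: take characters alternately from the front and the back (1st, last, 2nd, 2nd-last, ...).
On "kqtihjkwph" that produces "khqptwikhj".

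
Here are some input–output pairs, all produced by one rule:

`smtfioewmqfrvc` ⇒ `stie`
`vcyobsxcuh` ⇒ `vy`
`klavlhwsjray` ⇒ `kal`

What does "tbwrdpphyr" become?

Rule — keep every other character starting from the first (positions 1st, 3rd, 5th, ...), then delete the last 3 characters.
For "tbwrdpphyr", step one produces "twdpy"; step two turns that into "tw".

tw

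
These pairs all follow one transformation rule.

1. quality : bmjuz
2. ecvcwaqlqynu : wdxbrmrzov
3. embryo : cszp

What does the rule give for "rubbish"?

In each case the input is transformed by: delete the first 2 characters, then shift every letter 1 place forward in the alphabet (wrapping around).
"rubbish" → "bbish" → "ccjti".

ccjti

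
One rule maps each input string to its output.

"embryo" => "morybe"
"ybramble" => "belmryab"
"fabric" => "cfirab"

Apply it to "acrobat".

bcortaa

The transformation: sort the characters into alphabetical order, then move the first 2 characters to the end (rotate left by 2).
For "acrobat", step one produces "aabcort"; step two turns that into "bcortaa".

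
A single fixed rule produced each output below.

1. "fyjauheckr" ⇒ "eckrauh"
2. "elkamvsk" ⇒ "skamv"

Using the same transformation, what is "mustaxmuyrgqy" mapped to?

Each output is the input with this applied: delete the first 3 characters, then move the first 3 characters to the end (rotate left by 3).
Starting from "mustaxmuyrgqy": after the first operation, "taxmuyrgqy"; after the second, "muyrgqytax".

muyrgqytax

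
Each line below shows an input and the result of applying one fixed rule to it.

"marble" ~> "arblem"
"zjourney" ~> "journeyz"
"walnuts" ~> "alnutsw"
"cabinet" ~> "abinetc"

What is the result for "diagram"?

Rule — move the first character to the end.
Doing the same to "diagram": "iagramd".

iagramd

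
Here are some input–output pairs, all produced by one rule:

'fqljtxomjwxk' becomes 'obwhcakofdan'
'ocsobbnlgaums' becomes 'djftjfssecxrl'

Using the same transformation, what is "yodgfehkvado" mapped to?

The rule is to shift every letter 9 places backward in the alphabet (wrapping around), then move the last 2 characters to the front (rotate right by 2).
Applying both steps to "yodgfehkvado": "pfuxwvybmruf", then "ufpfuxwvybmr".

ufpfuxwvybmr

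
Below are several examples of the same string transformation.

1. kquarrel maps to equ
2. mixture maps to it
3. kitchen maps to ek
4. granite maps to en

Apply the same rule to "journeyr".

jry

Rule — sort the characters into alphabetical order, then keep one character in every 3, starting at position 2 (positions 2nd, 5th, 8th, ...).
For "journeyr" the result is "jry".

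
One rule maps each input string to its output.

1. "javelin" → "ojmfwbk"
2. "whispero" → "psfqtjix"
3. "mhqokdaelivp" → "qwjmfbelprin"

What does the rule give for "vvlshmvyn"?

Looking at the pairs, the operation is to reverse the string, then shift every letter 1 place forward in the alphabet (wrapping around).
"vvlshmvyn" → "nyvmhslvv" → "ozwnitmww".

ozwnitmww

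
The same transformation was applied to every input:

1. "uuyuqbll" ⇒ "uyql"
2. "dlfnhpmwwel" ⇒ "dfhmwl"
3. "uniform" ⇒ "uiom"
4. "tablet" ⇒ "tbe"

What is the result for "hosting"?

What's happening: keep every other character starting from the first (positions 1st, 3rd, 5th, ...).
Doing the same to "hosting": "hsig".

hsig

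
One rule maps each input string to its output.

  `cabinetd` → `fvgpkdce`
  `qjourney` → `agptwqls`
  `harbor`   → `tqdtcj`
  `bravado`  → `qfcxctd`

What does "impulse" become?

gunwrok

Rule — shift every letter 2 places forward in the alphabet (wrapping around), then reverse the string.
Applying both steps to "impulse": "korwnug", then "gunwrok".
(Check on "cabinetd": → "ecdkpgvf" → "fvgpkdce" ✓)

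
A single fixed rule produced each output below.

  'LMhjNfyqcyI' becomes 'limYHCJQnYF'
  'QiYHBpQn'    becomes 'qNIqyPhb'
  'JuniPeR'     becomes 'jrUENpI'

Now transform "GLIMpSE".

The pattern: take characters alternately from the front and the back (1st, last, 2nd, 2nd-last, ...), then flip the case of every letter.
Starting from "GLIMpSE": after the first operation, "GELSIpM"; after the second, "gelsiPm".

gelsiPm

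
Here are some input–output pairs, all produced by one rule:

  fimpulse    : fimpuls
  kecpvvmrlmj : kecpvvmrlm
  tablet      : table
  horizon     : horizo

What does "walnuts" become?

walnut

Rule — delete the last character.
On "walnuts" that produces "walnut".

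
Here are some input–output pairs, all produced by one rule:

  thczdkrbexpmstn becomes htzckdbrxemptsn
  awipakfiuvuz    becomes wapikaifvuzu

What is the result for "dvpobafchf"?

vdopabcffh

The transformation: swap each adjacent pair of characters (1↔2, 3↔4, ...).
"dvpobafchf" → "vdopabcffh".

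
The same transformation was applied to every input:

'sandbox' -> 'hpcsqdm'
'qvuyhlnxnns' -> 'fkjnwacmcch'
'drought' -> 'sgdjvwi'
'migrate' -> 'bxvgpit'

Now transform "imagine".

Looking at the pairs, the operation is to shift every letter 11 places backward in the alphabet (wrapping around).
On "imagine" that produces "xbpvxct".

xbpvxct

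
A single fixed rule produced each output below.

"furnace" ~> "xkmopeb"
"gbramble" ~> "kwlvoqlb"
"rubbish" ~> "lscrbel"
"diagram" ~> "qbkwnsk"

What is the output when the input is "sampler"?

Each output is the input with this applied: move the first 3 characters to the end (rotate left by 3), then shift every letter 10 places forward in the alphabet (wrapping around).
Applying that to "sampler" gives "zvobckw".

zvobckw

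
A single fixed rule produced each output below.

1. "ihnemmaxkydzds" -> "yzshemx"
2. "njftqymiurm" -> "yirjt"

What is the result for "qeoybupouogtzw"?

The rule is to keep every other character starting from the second (positions 2nd, 4th, 6th, ...), then move the last 3 characters to the front (rotate right by 3).
Starting from "qeoybupouogtzw": after the first operation, "eyuootw"; after the second, "otweyuo".

otweyuo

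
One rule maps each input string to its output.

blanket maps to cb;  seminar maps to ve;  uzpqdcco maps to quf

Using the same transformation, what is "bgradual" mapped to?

xuc

Each output is the input with this applied: shift every letter 9 places backward in the alphabet (wrapping around), then keep one character in every 3, starting at position 2 (positions 2nd, 5th, 8th, ...).
Applying both steps to "bgradual": "sxirulrc", then "xuc".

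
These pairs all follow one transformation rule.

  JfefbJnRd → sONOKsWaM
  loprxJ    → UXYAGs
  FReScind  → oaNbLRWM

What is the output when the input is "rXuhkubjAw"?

AgDQTDKSjF

What's happening: flip the case of every letter, then shift every letter 9 places forward in the alphabet (wrapping around).
For "rXuhkubjAw", step one produces "RxUHKUBJaW"; step two turns that into "AgDQTDKSjF".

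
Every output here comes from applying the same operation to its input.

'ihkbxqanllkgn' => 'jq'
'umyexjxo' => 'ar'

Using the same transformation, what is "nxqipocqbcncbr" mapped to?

The transformation: shift every letter 3 places forward in the alphabet (wrapping around), then keep only the last 2 characters.
Working it through for "nxqipocqbcncbr": intermediate "qatlsrftefqfeu", final "eu".

eu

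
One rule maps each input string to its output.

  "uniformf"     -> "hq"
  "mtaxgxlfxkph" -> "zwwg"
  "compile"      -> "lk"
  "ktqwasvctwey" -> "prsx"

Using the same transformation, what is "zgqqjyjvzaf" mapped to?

The pattern: keep one character in every 3, starting at position 3 (positions 3rd, 6th, 9th, ...), then shift every letter 1 place backward in the alphabet (wrapping around).
Applying both steps to "zgqqjyjvzaf": "qyz", then "pxy".
(Check on "uniformf": → "ir" → "hq" ✓)

pxy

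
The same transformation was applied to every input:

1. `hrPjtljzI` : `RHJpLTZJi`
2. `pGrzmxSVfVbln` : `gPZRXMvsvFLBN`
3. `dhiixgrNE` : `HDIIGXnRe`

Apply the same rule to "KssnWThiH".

SkNStwIHh

What's happening: flip the case of every letter, then swap each adjacent pair of characters (1↔2, 3↔4, ...).
Working it through for "KssnWThiH": intermediate "kSSNwtHIh", final "SkNStwIHh".
(Check on "hrPjtljzI": → "HRpJTLJZi" → "RHJpLTZJi" ✓)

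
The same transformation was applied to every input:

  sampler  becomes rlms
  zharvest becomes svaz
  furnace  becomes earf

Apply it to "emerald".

daee

In each case the input is transformed by: keep every other character starting from the first (positions 1st, 3rd, 5th, ...), then reverse the string.
For "emerald" the result is "daee".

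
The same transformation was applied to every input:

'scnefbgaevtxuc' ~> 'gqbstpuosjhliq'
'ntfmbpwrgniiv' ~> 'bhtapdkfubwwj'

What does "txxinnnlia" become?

The rule is to shift every letter 12 places backward in the alphabet (wrapping around).
For "txxinnnlia" the result is "hllwbbbzwo".

hllwbbbzwo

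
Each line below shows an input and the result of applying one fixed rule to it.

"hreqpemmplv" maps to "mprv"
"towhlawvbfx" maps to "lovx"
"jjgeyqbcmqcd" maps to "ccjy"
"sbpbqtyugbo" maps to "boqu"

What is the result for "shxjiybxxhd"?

The rule is to keep one character in every 3, starting at position 2 (positions 2nd, 5th, 8th, ...), then sort the characters into alphabetical order.
Working it through for "shxjiybxxhd": intermediate "hixd", final "dhix".

dhix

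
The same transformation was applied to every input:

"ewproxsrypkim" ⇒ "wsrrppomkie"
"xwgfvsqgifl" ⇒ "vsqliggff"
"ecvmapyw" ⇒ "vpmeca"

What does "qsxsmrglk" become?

Looking at the pairs, the operation is to sort the characters into reverse alphabetical order, then delete the first 2 characters.
For "qsxsmrglk" the result is "srqmlkg".

srqmlkg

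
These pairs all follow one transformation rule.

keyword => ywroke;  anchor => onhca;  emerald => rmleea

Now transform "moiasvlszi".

zvssomlia

Each output is the input with this applied: delete the last character, then sort the characters into reverse alphabetical order.
So "moiasvlszi" becomes "zvssomlia".
(Check on "anchor": → "ancho" → "onhca" ✓)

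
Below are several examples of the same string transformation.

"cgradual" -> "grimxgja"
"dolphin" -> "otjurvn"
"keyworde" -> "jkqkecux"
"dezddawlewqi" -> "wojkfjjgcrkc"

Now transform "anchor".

The transformation: move the last 2 characters to the front (rotate right by 2), then shift every letter 6 places forward in the alphabet (wrapping around).
On "anchor": the first step gives "oranch", and the second then gives "uxgtin".
(Check on "keyworde": → "dekeywor" → "jkqkecux" ✓)

uxgtin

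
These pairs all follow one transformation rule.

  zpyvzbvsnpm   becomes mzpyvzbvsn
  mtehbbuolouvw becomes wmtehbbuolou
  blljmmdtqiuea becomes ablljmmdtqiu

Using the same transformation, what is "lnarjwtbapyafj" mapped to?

jlnarjwtbapya

Rule — move the last 2 characters to the front (rotate right by 2), then delete the first character.
Starting from "lnarjwtbapyafj": after the first operation, "fjlnarjwtbapya"; after the second, "jlnarjwtbapya".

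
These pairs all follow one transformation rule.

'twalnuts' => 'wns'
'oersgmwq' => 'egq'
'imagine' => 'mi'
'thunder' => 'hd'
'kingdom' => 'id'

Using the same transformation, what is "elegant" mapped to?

The rule is to keep one character in every 3, starting at position 2 (positions 2nd, 5th, 8th, ...).
Applying that to "elegant" gives "la".

la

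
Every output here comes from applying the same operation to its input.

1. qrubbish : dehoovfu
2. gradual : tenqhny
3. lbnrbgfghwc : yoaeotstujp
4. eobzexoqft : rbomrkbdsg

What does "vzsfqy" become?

Looking at the pairs, the operation is to shift every letter 13 places forward in the alphabet (wrapping around) — i.e. ROT13.
Doing the same to "vzsfqy": "imfsdl".

imfsdl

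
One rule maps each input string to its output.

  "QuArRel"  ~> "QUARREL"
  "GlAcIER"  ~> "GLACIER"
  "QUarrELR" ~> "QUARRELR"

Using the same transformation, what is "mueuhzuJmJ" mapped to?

Each output is the input with this applied: convert every letter to uppercase.
So "mueuhzuJmJ" becomes "MUEUHZUJMJ".

MUEUHZUJMJ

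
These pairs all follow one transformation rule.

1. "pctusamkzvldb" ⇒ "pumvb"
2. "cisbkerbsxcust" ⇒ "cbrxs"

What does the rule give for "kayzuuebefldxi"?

In each case the input is transformed by: keep one character in every 3, starting at position 1 (positions 1st, 4th, 7th, ...).
Doing the same to "kayzuuebefldxi": "kzefx".

kzefx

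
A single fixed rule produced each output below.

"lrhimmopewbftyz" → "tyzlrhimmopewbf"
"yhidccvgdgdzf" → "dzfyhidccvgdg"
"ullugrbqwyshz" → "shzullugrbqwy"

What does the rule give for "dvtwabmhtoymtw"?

mtwdvtwabmhtoy

The rule is to move the last 3 characters to the front (rotate right by 3).
For "dvtwabmhtoymtw" the result is "mtwdvtwabmhtoy".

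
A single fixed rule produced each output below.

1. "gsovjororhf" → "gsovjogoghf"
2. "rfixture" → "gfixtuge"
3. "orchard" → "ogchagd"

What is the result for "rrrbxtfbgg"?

gggbxtfbgg

Rule — replace every "r" with "g".
Applying that to "rrrbxtfbgg" gives "gggbxtfbgg".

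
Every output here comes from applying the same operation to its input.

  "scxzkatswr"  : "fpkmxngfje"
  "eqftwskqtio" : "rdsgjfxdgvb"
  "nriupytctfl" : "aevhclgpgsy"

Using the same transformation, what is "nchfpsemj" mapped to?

apuscfrzw

Looking at the pairs, the operation is to shift every letter 13 places forward in the alphabet (wrapping around) — i.e. ROT13.
For "nchfpsemj" the result is "apuscfrzw".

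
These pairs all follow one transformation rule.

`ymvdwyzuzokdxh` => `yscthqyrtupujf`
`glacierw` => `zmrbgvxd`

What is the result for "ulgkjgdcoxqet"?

lzopgbfebyxjs

Looking at the pairs, the operation is to shift every letter 5 places backward in the alphabet (wrapping around), then move the last 3 characters to the front (rotate right by 3).
Applying both steps to "ulgkjgdcoxqet": "pgbfebyxjslzo", then "lzopgbfebyxjs".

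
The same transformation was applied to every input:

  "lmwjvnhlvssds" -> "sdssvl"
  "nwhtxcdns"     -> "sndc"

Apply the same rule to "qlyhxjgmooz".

zoomg

The rule is to take characters alternately from the front and the back (1st, last, 2nd, 2nd-last, ...), then keep every other character starting from the second (positions 2nd, 4th, 6th, ...).
Working it through for "qlyhxjgmooz": intermediate "qzloyohmxgj", final "zoomg".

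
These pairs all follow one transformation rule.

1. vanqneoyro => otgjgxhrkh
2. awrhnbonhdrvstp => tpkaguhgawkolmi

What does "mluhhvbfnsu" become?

The transformation: shift every letter 7 places backward in the alphabet (wrapping around).
So "mluhhvbfnsu" becomes "fenaaouygln".

fenaaouygln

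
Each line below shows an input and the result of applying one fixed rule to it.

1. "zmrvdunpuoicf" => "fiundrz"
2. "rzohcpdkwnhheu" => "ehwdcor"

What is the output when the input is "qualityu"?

What's happening: keep every other character starting from the first (positions 1st, 3rd, 5th, ...), then reverse the string.
Starting from "qualityu": after the first operation, "qaiy"; after the second, "yiaq".

yiaq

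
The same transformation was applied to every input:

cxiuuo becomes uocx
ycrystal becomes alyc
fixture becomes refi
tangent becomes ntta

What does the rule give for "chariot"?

Each output is the input with this applied: move the last 2 characters to the front (rotate right by 2), then keep only the first 4 characters.
On "chariot": the first step gives "otchari", and the second then gives "otch".

otch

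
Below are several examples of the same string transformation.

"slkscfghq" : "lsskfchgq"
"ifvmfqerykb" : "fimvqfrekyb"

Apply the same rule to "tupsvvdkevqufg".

utspvvkdveuqgf

Looking at the pairs, the operation is to swap each adjacent pair of characters (1↔2, 3↔4, ...).
For "tupsvvdkevqufg" the result is "utspvvkdveuqgf".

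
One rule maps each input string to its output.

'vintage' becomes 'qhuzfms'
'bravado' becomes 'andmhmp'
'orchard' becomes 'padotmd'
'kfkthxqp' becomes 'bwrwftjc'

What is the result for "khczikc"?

owtoluw

The pattern: shift every letter 12 places forward in the alphabet (wrapping around), then move the last character to the front.
Working it through for "khczikc": intermediate "wtoluwo", final "owtoluw".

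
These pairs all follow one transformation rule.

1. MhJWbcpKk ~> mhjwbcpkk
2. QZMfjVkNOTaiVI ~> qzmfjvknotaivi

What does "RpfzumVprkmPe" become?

rpfzumvprkmpe

Each output is the input with this applied: convert every letter to lowercase.
For "RpfzumVprkmPe" the result is "rpfzumvprkmpe".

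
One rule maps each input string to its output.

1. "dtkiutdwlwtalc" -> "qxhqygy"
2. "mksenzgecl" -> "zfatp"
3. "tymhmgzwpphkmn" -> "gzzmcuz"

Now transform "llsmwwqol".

The rule is to shift every letter 13 places forward in the alphabet (wrapping around) — i.e. ROT13, then keep every other character starting from the first (positions 1st, 3rd, 5th, ...).
Working it through for "llsmwwqol": intermediate "yyfzjjdby", final "yfjdy".

yfjdy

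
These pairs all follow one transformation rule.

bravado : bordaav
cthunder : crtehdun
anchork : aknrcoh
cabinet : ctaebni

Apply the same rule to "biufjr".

brijuf

Each output is the input with this applied: take characters alternately from the front and the back (1st, last, 2nd, 2nd-last, ...).
Doing the same to "biufjr": "brijuf".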